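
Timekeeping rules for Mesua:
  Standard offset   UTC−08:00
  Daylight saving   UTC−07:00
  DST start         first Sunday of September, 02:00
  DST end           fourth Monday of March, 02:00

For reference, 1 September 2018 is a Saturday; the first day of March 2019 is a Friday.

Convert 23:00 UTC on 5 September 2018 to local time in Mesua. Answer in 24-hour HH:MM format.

16:00

1 September 2018 is a Saturday, so the first Sunday is September 2.
1 March 2019 is a Friday, so the first Monday is March 4 and the fourth is March 25.
At the standard offset (UTC−08:00), 23:00 UTC − 8h = 15:00 Mesua standard time.
Daylight saving runs 2 September 2018 – 25 March 2019; the standard-time date in Mesua, 5 September 2018, is inside that window, so Mesua is at UTC−07:00.
23:00 UTC − 7h = 16:00 local.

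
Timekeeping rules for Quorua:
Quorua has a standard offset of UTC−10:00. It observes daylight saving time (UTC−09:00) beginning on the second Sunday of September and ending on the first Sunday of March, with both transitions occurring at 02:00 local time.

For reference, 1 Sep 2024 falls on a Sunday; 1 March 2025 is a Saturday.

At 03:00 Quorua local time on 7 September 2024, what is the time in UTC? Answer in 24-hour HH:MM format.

1 September 2024 is a Sunday, so the first Sunday is September 1 and the second is September 8.
1 March 2025 is a Saturday, so the first Sunday is March 2.
7 September 2024 does not fall between 8 September 2024 and 2 March 2025, so daylight saving is not in effect and Quorua is at UTC−10:00.
03:00 local + 10h = 13:00 UTC.

13:00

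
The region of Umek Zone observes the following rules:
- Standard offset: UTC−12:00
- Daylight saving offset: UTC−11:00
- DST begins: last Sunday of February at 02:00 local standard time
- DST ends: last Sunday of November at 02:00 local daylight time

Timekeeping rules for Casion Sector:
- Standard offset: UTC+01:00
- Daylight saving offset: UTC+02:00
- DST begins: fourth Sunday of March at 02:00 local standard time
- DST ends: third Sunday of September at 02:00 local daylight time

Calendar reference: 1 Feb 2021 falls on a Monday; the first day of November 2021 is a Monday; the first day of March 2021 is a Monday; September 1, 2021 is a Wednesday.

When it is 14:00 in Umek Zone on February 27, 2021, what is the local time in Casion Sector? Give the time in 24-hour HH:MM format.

03:00

1 February 2021 is a Monday, so Sundays fall on 7, 14, 21, 28; the last is February 28.
1 November 2021 is a Monday, so Sundays fall on 7, 14, 21, 28; the last is November 28.
Daylight saving runs 28 February – 28 November; February 27, 2021 is outside that window, so Umek Zone is on standard time at UTC−12:00.
14:00 Umek Zone + 12h = 02:00 UTC (rolling into the next day, 28 February 2021).
1 March 2021 is a Monday, so the first Sunday is March 7 and the fourth is March 28.
1 September 2021 is a Wednesday, so the first Sunday is September 5 and the third is September 19.
At the standard offset (UTC+01:00), 02:00 UTC + 1h = 03:00 Casion Sector standard time.
Daylight saving runs 28 March – 19 September; the standard-time date in Casion Sector, February 28, 2021, is outside that window, so Casion Sector is on standard time at UTC+01:00.
02:00 UTC + 1h = 03:00 Casion Sector.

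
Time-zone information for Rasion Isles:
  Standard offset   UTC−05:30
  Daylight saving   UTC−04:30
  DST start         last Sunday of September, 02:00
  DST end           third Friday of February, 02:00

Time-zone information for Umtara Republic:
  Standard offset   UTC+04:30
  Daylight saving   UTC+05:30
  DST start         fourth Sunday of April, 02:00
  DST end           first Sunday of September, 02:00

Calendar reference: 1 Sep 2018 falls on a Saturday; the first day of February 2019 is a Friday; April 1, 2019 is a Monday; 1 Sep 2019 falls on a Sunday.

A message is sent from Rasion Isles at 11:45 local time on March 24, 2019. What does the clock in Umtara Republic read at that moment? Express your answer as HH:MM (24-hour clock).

21:45

1 September 2018 is a Saturday, so Sundays fall on 2, 9, 16, 23, 30; the last is September 30.
1 February 2019 is a Friday, so the first Friday is February 1 and the third is February 15.
March 24, 2019 is outside the daylight-saving period (30 September 2018 – 15 February 2019), so Rasion Isles is on standard time, UTC−05:30.
11:45 Rasion Isles + 5h30m = 17:15 UTC.
1 April 2019 is a Monday, so the first Sunday is April 7 and the fourth is April 28.
1 September 2019 is a Sunday, so the first Sunday is September 1.
At the standard offset (UTC+04:30), 17:15 UTC + 4h30m = 21:45 Umtara Republic standard time.
Daylight saving runs 28 April – 1 September; the standard-time date in Umtara Republic, March 24, 2019, is outside that window, so Umtara Republic is on standard time at UTC+04:30.
17:15 UTC + 4h30m = 21:45 Umtara Republic.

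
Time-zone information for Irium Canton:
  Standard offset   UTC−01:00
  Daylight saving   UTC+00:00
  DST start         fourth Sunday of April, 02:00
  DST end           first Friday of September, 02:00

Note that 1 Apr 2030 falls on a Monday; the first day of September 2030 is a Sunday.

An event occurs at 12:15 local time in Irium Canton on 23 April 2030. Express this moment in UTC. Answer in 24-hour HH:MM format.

13:15

1 April 2030 is a Monday, so the first Sunday is April 7 and the fourth is April 28.
1 September 2030 is a Sunday, so the first Friday is September 6.
Daylight saving runs 28 April – 6 September; 23 April 2030 is outside that window, so Irium Canton is on standard time at UTC−01:00.
12:15 local + 1h = 13:15 UTC.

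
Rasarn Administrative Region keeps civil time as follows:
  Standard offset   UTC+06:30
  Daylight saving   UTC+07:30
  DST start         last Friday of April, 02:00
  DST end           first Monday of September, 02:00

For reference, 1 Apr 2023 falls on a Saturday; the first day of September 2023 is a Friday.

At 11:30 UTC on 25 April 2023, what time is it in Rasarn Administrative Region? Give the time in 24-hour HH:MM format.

1 April 2023 is a Saturday, so Fridays fall on 7, 14, 21, 28; the last is April 28.
1 September 2023 is a Friday, so the first Monday is September 4.
At the standard offset (UTC+06:30), 11:30 UTC + 6h30m = 18:00 Rasarn Administrative Region standard time.
The standard-time date in Rasarn Administrative Region, 25 April 2023, does not fall between 28 April and 4 September, so daylight saving is not in effect and Rasarn Administrative Region is at UTC+06:30.
11:30 UTC + 6h30m = 18:00 local.

18:00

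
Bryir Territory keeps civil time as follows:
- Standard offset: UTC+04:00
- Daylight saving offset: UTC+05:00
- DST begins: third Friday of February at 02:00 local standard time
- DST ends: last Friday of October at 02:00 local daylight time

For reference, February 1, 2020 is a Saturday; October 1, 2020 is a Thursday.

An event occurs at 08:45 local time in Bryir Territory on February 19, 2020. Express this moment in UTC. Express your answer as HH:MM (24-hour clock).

04:45

1 February 2020 is a Saturday, so the first Friday is February 7 and the third is February 21.
1 October 2020 is a Thursday, so Fridays fall on 2, 9, 16, 23, 30; the last is October 30.
February 19, 2020 does not fall between 21 February and 30 October, so daylight saving is not in effect and Bryir Territory is at UTC+04:00.
08:45 local − 4h = 04:45 UTC.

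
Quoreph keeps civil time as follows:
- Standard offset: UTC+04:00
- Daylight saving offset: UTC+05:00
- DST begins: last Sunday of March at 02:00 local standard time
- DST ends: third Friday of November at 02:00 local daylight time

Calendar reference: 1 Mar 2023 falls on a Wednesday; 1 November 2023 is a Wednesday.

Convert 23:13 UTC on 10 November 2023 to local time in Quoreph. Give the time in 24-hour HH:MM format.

1 March 2023 is a Wednesday, so Sundays fall on 5, 12, 19, 26; the last is March 26.
1 November 2023 is a Wednesday, so the first Friday is November 3 and the third is November 17.
At the standard offset (UTC+04:00), 23:13 UTC + 4h = 03:13 Quoreph standard time (rolling into the next day, 11 November 2023).
The standard-time date in Quoreph, 11 November 2023, lies within the daylight-saving period (26 March – 17 November), so Quoreph is on daylight time, UTC+05:00.
23:13 UTC + 5h = 04:13 local (rolling into the next day, 11 November 2023).

04:13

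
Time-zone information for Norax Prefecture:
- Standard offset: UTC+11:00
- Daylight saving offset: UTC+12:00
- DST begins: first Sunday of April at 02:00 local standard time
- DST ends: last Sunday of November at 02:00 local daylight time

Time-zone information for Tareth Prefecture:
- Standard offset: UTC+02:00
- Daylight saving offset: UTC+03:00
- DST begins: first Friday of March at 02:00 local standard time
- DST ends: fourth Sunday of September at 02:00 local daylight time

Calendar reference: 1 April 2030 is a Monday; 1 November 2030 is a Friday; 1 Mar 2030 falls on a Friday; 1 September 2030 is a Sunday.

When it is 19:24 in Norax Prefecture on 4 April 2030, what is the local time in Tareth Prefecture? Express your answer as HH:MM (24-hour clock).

1 April 2030 is a Monday, so the first Sunday is April 7.
1 November 2030 is a Friday, so Sundays fall on 3, 10, 17, 24; the last is November 24.
4 April 2030 does not fall between 7 April and 24 November, so daylight saving is not in effect and Norax Prefecture is at UTC+11:00.
19:24 Norax Prefecture − 11h = 08:24 UTC.
1 March 2030 is a Friday, so the first Friday is March 1.
1 September 2030 is a Sunday, so the first Sunday is September 1 and the fourth is September 22.
At the standard offset (UTC+02:00), 08:24 UTC + 2h = 10:24 Tareth Prefecture standard time.
The standard-time date in Tareth Prefecture, 4 April 2030, lies within the daylight-saving period (1 March – 22 September), so Tareth Prefecture is on daylight time, UTC+03:00.
08:24 UTC + 3h = 11:24 Tareth Prefecture.

11:24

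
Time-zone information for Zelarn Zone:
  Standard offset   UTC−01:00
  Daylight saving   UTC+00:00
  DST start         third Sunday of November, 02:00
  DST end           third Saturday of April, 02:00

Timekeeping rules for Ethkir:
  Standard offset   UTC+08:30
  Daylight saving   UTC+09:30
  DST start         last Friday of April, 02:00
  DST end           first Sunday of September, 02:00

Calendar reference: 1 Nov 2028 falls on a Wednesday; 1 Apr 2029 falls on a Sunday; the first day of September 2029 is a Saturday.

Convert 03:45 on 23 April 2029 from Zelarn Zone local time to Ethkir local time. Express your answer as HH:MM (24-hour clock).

13:15

1 November 2028 is a Wednesday, so the first Sunday is November 5 and the third is November 19.
1 April 2029 is a Sunday, so the first Saturday is April 7 and the third is April 21.
23 April 2029 does not fall between 19 November 2028 and 21 April 2029, so daylight saving is not in effect and Zelarn Zone is at UTC−01:00.
03:45 Zelarn Zone + 1h = 04:45 UTC.
1 April 2029 is a Sunday, so Fridays fall on 6, 13, 20, 27; the last is April 27.
1 September 2029 is a Saturday, so the first Sunday is September 2.
At the standard offset (UTC+08:30), 04:45 UTC + 8h30m = 13:15 Ethkir standard time.
The standard-time date in Ethkir, 23 April 2029, is outside the daylight-saving period (27 April – 2 September), so Ethkir is on standard time, UTC+08:30.
04:45 UTC + 8h30m = 13:15 Ethkir.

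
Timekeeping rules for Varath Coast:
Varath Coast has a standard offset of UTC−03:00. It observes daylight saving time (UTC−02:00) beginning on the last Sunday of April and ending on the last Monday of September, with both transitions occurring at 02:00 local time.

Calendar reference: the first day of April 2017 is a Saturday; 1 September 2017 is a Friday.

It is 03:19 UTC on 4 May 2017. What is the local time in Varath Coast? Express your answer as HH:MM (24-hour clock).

01:19

1 April 2017 is a Saturday, so Sundays fall on 2, 9, 16, 23, 30; the last is April 30.
1 September 2017 is a Friday, so Mondays fall on 4, 11, 18, 25; the last is September 25.
At the standard offset (UTC−03:00), 03:19 UTC − 3h = 00:19 Varath Coast standard time.
The standard-time date in Varath Coast, 4 May 2017, falls between 30 April and 25 September, so daylight saving is in effect and Varath Coast is at UTC−02:00.
03:19 UTC − 2h = 01:19 local.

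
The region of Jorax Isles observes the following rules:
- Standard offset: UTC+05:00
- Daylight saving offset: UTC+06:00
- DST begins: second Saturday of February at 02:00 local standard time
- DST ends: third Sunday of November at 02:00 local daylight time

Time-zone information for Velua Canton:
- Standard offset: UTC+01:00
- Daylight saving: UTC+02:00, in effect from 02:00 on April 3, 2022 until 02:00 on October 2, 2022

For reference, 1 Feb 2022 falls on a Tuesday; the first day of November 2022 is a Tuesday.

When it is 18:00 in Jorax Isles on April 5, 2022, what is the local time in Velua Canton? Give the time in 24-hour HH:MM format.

14:00

1 February 2022 is a Tuesday, so the first Saturday is February 5 and the second is February 12.
1 November 2022 is a Tuesday, so the first Sunday is November 6 and the third is November 20.
April 5, 2022 falls between 12 February and 20 November, so daylight saving is in effect and Jorax Isles is at UTC+06:00.
18:00 Jorax Isles − 6h = 12:00 UTC.
At the standard offset (UTC+01:00), 12:00 UTC + 1h = 13:00 Velua Canton standard time.
The standard-time date in Velua Canton, April 5, 2022, lies within the daylight-saving period (3 April – 2 October), so Velua Canton is on daylight time, UTC+02:00.
12:00 UTC + 2h = 14:00 Velua Canton.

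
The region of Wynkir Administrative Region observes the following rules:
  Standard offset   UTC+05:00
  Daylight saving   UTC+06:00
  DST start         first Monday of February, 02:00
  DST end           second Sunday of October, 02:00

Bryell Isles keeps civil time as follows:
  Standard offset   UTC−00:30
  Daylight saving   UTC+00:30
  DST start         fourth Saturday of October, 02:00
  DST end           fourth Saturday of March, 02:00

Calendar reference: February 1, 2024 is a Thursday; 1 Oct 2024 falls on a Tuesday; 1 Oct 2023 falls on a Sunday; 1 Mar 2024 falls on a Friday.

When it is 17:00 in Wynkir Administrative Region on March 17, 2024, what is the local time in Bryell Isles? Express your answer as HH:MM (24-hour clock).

11:30

1 February 2024 is a Thursday, so the first Monday is February 5.
1 October 2024 is a Tuesday, so the first Sunday is October 6 and the second is October 13.
March 17, 2024 lies within the daylight-saving period (5 February – 13 October), so Wynkir Administrative Region is on daylight time, UTC+06:00.
17:00 Wynkir Administrative Region − 6h = 11:00 UTC.
1 October 2023 is a Sunday, so the first Saturday is October 7 and the fourth is October 28.
1 March 2024 is a Friday, so the first Saturday is March 2 and the fourth is March 23.
At the standard offset (UTC−00:30), 11:00 UTC − 0h30m = 10:30 Bryell Isles standard time.
The standard-time date in Bryell Isles, March 17, 2024, falls between 28 October 2023 and 23 March 2024, so daylight saving is in effect and Bryell Isles is at UTC+00:30.
11:00 UTC + 0h30m = 11:30 Bryell Isles.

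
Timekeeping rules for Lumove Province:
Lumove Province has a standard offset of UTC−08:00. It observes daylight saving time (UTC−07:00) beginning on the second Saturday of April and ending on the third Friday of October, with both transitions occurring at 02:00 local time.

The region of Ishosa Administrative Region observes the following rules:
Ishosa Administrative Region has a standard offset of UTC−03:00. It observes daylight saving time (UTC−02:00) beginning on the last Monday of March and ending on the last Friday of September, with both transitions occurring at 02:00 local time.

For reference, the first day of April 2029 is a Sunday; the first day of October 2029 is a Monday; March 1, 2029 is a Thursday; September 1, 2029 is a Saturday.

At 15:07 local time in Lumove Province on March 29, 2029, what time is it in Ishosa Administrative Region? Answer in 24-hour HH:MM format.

1 April 2029 is a Sunday, so the first Saturday is April 7 and the second is April 14.
1 October 2029 is a Monday, so the first Friday is October 5 and the third is October 19.
Daylight saving runs 14 April – 19 October; March 29, 2029 is outside that window, so Lumove Province is on standard time at UTC−08:00.
15:07 Lumove Province + 8h = 23:07 UTC.
1 March 2029 is a Thursday, so Mondays fall on 5, 12, 19, 26; the last is March 26.
1 September 2029 is a Saturday, so Fridays fall on 7, 14, 21, 28; the last is September 28.
At the standard offset (UTC−03:00), 23:07 UTC − 3h = 20:07 Ishosa Administrative Region standard time.
The standard-time date in Ishosa Administrative Region, March 29, 2029, falls between 26 March and 28 September, so daylight saving is in effect and Ishosa Administrative Region is at UTC−02:00.
23:07 UTC − 2h = 21:07 Ishosa Administrative Region.

21:07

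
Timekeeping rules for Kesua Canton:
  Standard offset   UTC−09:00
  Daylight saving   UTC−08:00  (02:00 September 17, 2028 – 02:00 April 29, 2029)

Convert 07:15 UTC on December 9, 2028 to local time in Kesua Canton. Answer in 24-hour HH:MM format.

23:15

At the standard offset (UTC−09:00), 07:15 UTC − 9h = 22:15 Kesua Canton standard time (rolling into the previous day, 8 December 2028).
Daylight saving runs 17 September 2028 – 29 April 2029; the standard-time date in Kesua Canton, December 8, 2028, is inside that window, so Kesua Canton is at UTC−08:00.
07:15 UTC − 8h = 23:15 local (rolling into the previous day, 8 December 2028).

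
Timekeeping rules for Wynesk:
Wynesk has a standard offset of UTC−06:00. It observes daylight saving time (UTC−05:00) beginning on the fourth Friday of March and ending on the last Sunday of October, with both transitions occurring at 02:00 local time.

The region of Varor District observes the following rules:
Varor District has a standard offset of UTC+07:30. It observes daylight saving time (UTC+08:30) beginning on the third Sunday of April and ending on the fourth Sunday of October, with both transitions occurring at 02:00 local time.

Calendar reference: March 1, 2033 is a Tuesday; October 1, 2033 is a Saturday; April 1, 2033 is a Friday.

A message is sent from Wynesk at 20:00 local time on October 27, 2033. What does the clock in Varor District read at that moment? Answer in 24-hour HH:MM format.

1 March 2033 is a Tuesday, so the first Friday is March 4 and the fourth is March 25.
1 October 2033 is a Saturday, so Sundays fall on 2, 9, 16, 23, 30; the last is October 30.
Daylight saving runs 25 March – 30 October; October 27, 2033 is inside that window, so Wynesk is at UTC−05:00.
20:00 Wynesk + 5h = 01:00 UTC (rolling into the next day, 28 October 2033).
1 April 2033 is a Friday, so the first Sunday is April 3 and the third is April 17.
1 October 2033 is a Saturday, so the first Sunday is October 2 and the fourth is October 23.
At the standard offset (UTC+07:30), 01:00 UTC + 7h30m = 08:30 Varor District standard time.
Daylight saving runs 17 April – 23 October; the standard-time date in Varor District, October 28, 2033, is outside that window, so Varor District is on standard time at UTC+07:30.
01:00 UTC + 7h30m = 08:30 Varor District.

08:30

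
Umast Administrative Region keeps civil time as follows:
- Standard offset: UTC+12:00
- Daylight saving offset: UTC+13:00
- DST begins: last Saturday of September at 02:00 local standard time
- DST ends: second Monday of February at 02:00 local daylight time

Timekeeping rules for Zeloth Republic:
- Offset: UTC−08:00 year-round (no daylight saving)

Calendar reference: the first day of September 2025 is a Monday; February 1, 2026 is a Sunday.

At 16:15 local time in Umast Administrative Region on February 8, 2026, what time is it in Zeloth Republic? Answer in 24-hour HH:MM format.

19:15

1 September 2025 is a Monday, so Saturdays fall on 6, 13, 20, 27; the last is September 27.
1 February 2026 is a Sunday, so the first Monday is February 2 and the second is February 9.
February 8, 2026 lies within the daylight-saving period (27 September 2025 – 9 February 2026), so Umast Administrative Region is on daylight time, UTC+13:00.
16:15 Umast Administrative Region − 13h = 03:15 UTC.
Zeloth Republic has no daylight saving, so its offset is UTC−08:00 year-round.
03:15 UTC − 8h = 19:15 Zeloth Republic (rolling into the previous day, 7 February 2026).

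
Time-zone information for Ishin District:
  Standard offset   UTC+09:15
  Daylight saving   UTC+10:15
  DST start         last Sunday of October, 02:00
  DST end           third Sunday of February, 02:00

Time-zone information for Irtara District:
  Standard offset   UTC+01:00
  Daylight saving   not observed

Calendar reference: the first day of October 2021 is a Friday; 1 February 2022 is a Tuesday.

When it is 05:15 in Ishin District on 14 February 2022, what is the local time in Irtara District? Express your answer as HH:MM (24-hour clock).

20:00

1 October 2021 is a Friday, so Sundays fall on 3, 10, 17, 24, 31; the last is October 31.
1 February 2022 is a Tuesday, so the first Sunday is February 6 and the third is February 20.
Daylight saving runs 31 October 2021 – 20 February 2022; 14 February 2022 is inside that window, so Ishin District is at UTC+10:15.
05:15 Ishin District − 10h15m = 19:00 UTC (rolling into the previous day, 13 February 2022).
Irtara District has no daylight saving, so its offset is UTC+01:00 year-round.
19:00 UTC + 1h = 20:00 Irtara District.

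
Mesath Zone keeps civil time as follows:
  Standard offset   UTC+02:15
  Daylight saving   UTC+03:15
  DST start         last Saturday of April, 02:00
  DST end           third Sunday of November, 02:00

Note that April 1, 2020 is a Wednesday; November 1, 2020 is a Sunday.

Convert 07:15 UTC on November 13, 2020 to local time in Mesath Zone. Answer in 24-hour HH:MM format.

10:30

1 April 2020 is a Wednesday, so Saturdays fall on 4, 11, 18, 25; the last is April 25.
1 November 2020 is a Sunday, so the first Sunday is November 1 and the third is November 15.
At the standard offset (UTC+02:15), 07:15 UTC + 2h15m = 09:30 Mesath Zone standard time.
The standard-time date in Mesath Zone, November 13, 2020, lies within the daylight-saving period (25 April – 15 November), so Mesath Zone is on daylight time, UTC+03:15.
07:15 UTC + 3h15m = 10:30 local.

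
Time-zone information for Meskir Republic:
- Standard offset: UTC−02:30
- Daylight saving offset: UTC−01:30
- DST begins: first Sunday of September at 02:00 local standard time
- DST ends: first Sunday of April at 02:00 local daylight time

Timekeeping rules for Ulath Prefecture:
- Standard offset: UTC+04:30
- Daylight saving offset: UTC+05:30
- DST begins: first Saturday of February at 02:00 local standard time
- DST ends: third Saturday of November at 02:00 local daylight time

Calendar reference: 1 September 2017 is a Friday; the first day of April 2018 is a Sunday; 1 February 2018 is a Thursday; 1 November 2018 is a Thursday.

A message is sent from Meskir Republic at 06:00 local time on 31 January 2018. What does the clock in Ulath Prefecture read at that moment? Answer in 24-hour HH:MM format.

12:00

1 September 2017 is a Friday, so the first Sunday is September 3.
1 April 2018 is a Sunday, so the first Sunday is April 1.
Daylight saving runs 3 September 2017 – 1 April 2018; 31 January 2018 is inside that window, so Meskir Republic is at UTC−01:30.
06:00 Meskir Republic + 1h30m = 07:30 UTC.
1 February 2018 is a Thursday, so the first Saturday is February 3.
1 November 2018 is a Thursday, so the first Saturday is November 3 and the third is November 17.
At the standard offset (UTC+04:30), 07:30 UTC + 4h30m = 12:00 Ulath Prefecture standard time.
Daylight saving runs 3 February – 17 November; the standard-time date in Ulath Prefecture, 31 January 2018, is outside that window, so Ulath Prefecture is on standard time at UTC+04:30.
07:30 UTC + 4h30m = 12:00 Ulath Prefecture.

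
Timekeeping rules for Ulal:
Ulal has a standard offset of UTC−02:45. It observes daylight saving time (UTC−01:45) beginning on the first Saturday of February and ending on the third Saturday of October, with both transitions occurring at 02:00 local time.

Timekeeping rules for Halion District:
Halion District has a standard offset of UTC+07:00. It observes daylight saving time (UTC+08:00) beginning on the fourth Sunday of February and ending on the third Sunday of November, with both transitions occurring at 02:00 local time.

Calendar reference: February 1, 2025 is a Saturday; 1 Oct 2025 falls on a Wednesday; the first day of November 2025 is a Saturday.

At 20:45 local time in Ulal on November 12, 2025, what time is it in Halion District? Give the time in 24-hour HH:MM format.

07:30

1 February 2025 is a Saturday, so the first Saturday is February 1.
1 October 2025 is a Wednesday, so the first Saturday is October 4 and the third is October 18.
November 12, 2025 does not fall between 1 February and 18 October, so daylight saving is not in effect and Ulal is at UTC−02:45.
20:45 Ulal + 2h45m = 23:30 UTC.
1 February 2025 is a Saturday, so the first Sunday is February 2 and the fourth is February 23.
1 November 2025 is a Saturday, so the first Sunday is November 2 and the third is November 16.
At the standard offset (UTC+07:00), 23:30 UTC + 7h = 06:30 Halion District standard time (rolling into the next day, 13 November 2025).
The standard-time date in Halion District, November 13, 2025, falls between 23 February and 16 November, so daylight saving is in effect and Halion District is at UTC+08:00.
23:30 UTC + 8h = 07:30 Halion District (rolling into the next day, 13 November 2025).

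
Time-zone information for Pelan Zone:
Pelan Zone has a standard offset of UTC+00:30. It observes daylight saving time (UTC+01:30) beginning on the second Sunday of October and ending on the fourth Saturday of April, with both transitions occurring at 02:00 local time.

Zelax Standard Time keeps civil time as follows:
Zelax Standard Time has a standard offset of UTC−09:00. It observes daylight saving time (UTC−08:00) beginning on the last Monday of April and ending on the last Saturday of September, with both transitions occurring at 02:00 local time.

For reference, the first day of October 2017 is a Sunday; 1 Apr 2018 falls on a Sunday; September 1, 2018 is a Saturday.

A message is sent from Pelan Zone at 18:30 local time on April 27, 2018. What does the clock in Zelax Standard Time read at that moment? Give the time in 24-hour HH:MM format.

08:00

1 October 2017 is a Sunday, so the first Sunday is October 1 and the second is October 8.
1 April 2018 is a Sunday, so the first Saturday is April 7 and the fourth is April 28.
April 27, 2018 falls between 8 October 2017 and 28 April 2018, so daylight saving is in effect and Pelan Zone is at UTC+01:30.
18:30 Pelan Zone − 1h30m = 17:00 UTC.
1 April 2018 is a Sunday, so Mondays fall on 2, 9, 16, 23, 30; the last is April 30.
1 September 2018 is a Saturday, so Saturdays fall on 1, 8, 15, 22, 29; the last is September 29.
At the standard offset (UTC−09:00), 17:00 UTC − 9h = 08:00 Zelax Standard Time standard time.
Daylight saving runs 30 April – 29 September; the standard-time date in Zelax Standard Time, April 27, 2018, is outside that window, so Zelax Standard Time is on standard time at UTC−09:00.
17:00 UTC − 9h = 08:00 Zelax Standard Time.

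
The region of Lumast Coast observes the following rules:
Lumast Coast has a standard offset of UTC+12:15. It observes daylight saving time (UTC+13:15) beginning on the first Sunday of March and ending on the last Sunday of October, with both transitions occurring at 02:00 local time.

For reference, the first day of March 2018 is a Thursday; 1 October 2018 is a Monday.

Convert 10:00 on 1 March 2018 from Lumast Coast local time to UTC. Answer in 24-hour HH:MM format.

1 March 2018 is a Thursday, so the first Sunday is March 4.
1 October 2018 is a Monday, so Sundays fall on 7, 14, 21, 28; the last is October 28.
1 March 2018 does not fall between 4 March and 28 October, so daylight saving is not in effect and Lumast Coast is at UTC+12:15.
10:00 local − 12h15m = 21:45 UTC (rolling into the previous day, 28 February 2018).

21:45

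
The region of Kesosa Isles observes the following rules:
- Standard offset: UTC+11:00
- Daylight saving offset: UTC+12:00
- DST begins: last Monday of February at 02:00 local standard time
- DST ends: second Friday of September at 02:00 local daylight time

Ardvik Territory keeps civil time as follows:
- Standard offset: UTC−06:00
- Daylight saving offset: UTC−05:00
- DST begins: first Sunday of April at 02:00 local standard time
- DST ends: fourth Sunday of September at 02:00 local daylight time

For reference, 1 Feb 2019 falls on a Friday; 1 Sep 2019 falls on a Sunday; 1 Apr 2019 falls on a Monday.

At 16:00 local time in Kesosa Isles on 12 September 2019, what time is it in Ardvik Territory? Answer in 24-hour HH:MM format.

1 February 2019 is a Friday, so Mondays fall on 4, 11, 18, 25; the last is February 25.
1 September 2019 is a Sunday, so the first Friday is September 6 and the second is September 13.
Daylight saving runs 25 February – 13 September; 12 September 2019 is inside that window, so Kesosa Isles is at UTC+12:00.
16:00 Kesosa Isles − 12h = 04:00 UTC.
1 April 2019 is a Monday, so the first Sunday is April 7.
1 September 2019 is a Sunday, so the first Sunday is September 1 and the fourth is September 22.
At the standard offset (UTC−06:00), 04:00 UTC − 6h = 22:00 Ardvik Territory standard time (rolling into the previous day, 11 September 2019).
The standard-time date in Ardvik Territory, 11 September 2019, lies within the daylight-saving period (7 April – 22 September), so Ardvik Territory is on daylight time, UTC−05:00.
04:00 UTC − 5h = 23:00 Ardvik Territory (rolling into the previous day, 11 September 2019).

23:00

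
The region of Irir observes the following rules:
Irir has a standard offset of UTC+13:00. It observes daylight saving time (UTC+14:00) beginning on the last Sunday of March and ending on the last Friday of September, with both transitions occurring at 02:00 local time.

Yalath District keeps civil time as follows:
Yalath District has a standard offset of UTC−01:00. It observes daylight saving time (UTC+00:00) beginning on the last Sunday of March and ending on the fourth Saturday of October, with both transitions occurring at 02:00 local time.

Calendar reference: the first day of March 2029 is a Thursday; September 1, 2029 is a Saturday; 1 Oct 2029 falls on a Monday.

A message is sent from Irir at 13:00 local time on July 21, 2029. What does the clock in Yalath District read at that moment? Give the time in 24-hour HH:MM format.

1 March 2029 is a Thursday, so Sundays fall on 4, 11, 18, 25; the last is March 25.
1 September 2029 is a Saturday, so Fridays fall on 7, 14, 21, 28; the last is September 28.
July 21, 2029 falls between 25 March and 28 September, so daylight saving is in effect and Irir is at UTC+14:00.
13:00 Irir − 14h = 23:00 UTC (rolling into the previous day, 20 July 2029).
1 March 2029 is a Thursday, so Sundays fall on 4, 11, 18, 25; the last is March 25.
1 October 2029 is a Monday, so the first Saturday is October 6 and the fourth is October 27.
At the standard offset (UTC−01:00), 23:00 UTC − 1h = 22:00 Yalath District standard time.
Daylight saving runs 25 March – 27 October; the standard-time date in Yalath District, July 20, 2029, is inside that window, so Yalath District is at UTC+00:00.
23:00 UTC + 0h = 23:00 Yalath District.

23:00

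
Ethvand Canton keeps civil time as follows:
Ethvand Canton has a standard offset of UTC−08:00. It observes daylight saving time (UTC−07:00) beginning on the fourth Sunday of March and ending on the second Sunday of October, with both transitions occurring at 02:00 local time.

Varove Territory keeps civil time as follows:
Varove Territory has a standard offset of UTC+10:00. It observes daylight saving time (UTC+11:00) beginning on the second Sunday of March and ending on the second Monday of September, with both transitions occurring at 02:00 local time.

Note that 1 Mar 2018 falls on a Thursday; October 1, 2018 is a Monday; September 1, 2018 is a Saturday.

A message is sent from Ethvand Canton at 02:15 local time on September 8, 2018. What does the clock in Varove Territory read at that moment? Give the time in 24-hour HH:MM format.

20:15

1 March 2018 is a Thursday, so the first Sunday is March 4 and the fourth is March 25.
1 October 2018 is a Monday, so the first Sunday is October 7 and the second is October 14.
Daylight saving runs 25 March – 14 October; September 8, 2018 is inside that window, so Ethvand Canton is at UTC−07:00.
02:15 Ethvand Canton + 7h = 09:15 UTC.
1 March 2018 is a Thursday, so the first Sunday is March 4 and the second is March 11.
1 September 2018 is a Saturday, so the first Monday is September 3 and the second is September 10.
At the standard offset (UTC+10:00), 09:15 UTC + 10h = 19:15 Varove Territory standard time.
Daylight saving runs 11 March – 10 September; the standard-time date in Varove Territory, September 8, 2018, is inside that window, so Varove Territory is at UTC+11:00.
09:15 UTC + 11h = 20:15 Varove Territory.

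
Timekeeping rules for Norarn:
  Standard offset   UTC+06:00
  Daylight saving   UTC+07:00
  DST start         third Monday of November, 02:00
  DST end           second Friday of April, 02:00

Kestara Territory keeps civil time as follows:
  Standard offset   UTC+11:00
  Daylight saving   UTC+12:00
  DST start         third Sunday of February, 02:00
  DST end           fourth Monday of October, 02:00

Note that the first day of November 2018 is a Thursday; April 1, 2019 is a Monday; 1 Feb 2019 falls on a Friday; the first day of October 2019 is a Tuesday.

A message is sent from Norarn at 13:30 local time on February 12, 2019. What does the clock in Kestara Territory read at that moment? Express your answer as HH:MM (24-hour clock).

17:30

1 November 2018 is a Thursday, so the first Monday is November 5 and the third is November 19.
1 April 2019 is a Monday, so the first Friday is April 5 and the second is April 12.
February 12, 2019 falls between 19 November 2018 and 12 April 2019, so daylight saving is in effect and Norarn is at UTC+07:00.
13:30 Norarn − 7h = 06:30 UTC.
1 February 2019 is a Friday, so the first Sunday is February 3 and the third is February 17.
1 October 2019 is a Tuesday, so the first Monday is October 7 and the fourth is October 28.
At the standard offset (UTC+11:00), 06:30 UTC + 11h = 17:30 Kestara Territory standard time.
The standard-time date in Kestara Territory, February 12, 2019, is outside the daylight-saving period (17 February – 28 October), so Kestara Territory is on standard time, UTC+11:00.
06:30 UTC + 11h = 17:30 Kestara Territory.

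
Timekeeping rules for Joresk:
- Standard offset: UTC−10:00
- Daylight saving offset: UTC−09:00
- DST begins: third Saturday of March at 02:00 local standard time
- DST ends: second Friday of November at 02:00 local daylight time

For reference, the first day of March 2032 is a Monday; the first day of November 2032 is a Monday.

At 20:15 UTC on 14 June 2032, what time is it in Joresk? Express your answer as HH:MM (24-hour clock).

11:15

1 March 2032 is a Monday, so the first Saturday is March 6 and the third is March 20.
1 November 2032 is a Monday, so the first Friday is November 5 and the second is November 12.
At the standard offset (UTC−10:00), 20:15 UTC − 10h = 10:15 Joresk standard time.
The standard-time date in Joresk, 14 June 2032, falls between 20 March and 12 November, so daylight saving is in effect and Joresk is at UTC−09:00.
20:15 UTC − 9h = 11:15 local.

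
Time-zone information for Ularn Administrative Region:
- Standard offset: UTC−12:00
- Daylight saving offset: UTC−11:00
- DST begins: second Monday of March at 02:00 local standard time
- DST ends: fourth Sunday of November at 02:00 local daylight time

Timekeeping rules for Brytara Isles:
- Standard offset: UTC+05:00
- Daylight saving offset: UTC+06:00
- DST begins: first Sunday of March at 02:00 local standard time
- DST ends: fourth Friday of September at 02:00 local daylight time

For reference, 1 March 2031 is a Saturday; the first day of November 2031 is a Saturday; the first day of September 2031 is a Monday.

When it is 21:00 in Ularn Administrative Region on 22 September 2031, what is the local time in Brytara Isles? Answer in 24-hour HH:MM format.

14:00

1 March 2031 is a Saturday, so the first Monday is March 3 and the second is March 10.
1 November 2031 is a Saturday, so the first Sunday is November 2 and the fourth is November 23.
Daylight saving runs 10 March – 23 November; 22 September 2031 is inside that window, so Ularn Administrative Region is at UTC−11:00.
21:00 Ularn Administrative Region + 11h = 08:00 UTC (rolling into the next day, 23 September 2031).
1 March 2031 is a Saturday, so the first Sunday is March 2.
1 September 2031 is a Monday, so the first Friday is September 5 and the fourth is September 26.
At the standard offset (UTC+05:00), 08:00 UTC + 5h = 13:00 Brytara Isles standard time.
Daylight saving runs 2 March – 26 September; the standard-time date in Brytara Isles, 23 September 2031, is inside that window, so Brytara Isles is at UTC+06:00.
08:00 UTC + 6h = 14:00 Brytara Isles.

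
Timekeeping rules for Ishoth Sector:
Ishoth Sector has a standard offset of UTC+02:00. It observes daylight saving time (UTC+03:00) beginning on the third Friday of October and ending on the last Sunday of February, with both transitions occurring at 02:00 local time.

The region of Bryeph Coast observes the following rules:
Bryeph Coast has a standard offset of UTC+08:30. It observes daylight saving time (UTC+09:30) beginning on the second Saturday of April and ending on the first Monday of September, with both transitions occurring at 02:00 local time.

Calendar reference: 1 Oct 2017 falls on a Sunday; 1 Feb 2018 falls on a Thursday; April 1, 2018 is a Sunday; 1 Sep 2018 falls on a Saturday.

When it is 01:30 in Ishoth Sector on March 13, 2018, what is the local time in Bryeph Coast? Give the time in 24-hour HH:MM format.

1 October 2017 is a Sunday, so the first Friday is October 6 and the third is October 20.
1 February 2018 is a Thursday, so Sundays fall on 4, 11, 18, 25; the last is February 25.
March 13, 2018 does not fall between 20 October 2017 and 25 February 2018, so daylight saving is not in effect and Ishoth Sector is at UTC+02:00.
01:30 Ishoth Sector − 2h = 23:30 UTC (rolling into the previous day, 12 March 2018).
1 April 2018 is a Sunday, so the first Saturday is April 7 and the second is April 14.
1 September 2018 is a Saturday, so the first Monday is September 3.
At the standard offset (UTC+08:30), 23:30 UTC + 8h30m = 08:00 Bryeph Coast standard time (rolling into the next day, 13 March 2018).
The standard-time date in Bryeph Coast, March 13, 2018, does not fall between 14 April and 3 September, so daylight saving is not in effect and Bryeph Coast is at UTC+08:30.
23:30 UTC + 8h30m = 08:00 Bryeph Coast (rolling into the next day, 13 March 2018).

08:00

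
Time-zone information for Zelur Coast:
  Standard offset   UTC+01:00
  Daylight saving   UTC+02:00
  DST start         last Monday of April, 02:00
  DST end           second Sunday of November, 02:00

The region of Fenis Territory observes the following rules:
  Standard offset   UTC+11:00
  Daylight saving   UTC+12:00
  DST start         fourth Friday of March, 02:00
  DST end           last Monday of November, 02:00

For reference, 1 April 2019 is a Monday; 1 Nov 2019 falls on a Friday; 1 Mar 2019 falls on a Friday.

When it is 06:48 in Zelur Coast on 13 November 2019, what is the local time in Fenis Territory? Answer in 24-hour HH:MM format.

1 April 2019 is a Monday, so Mondays fall on 1, 8, 15, 22, 29; the last is April 29.
1 November 2019 is a Friday, so the first Sunday is November 3 and the second is November 10.
13 November 2019 does not fall between 29 April and 10 November, so daylight saving is not in effect and Zelur Coast is at UTC+01:00.
06:48 Zelur Coast − 1h = 05:48 UTC.
1 March 2019 is a Friday, so the first Friday is March 1 and the fourth is March 22.
1 November 2019 is a Friday, so Mondays fall on 4, 11, 18, 25; the last is November 25.
At the standard offset (UTC+11:00), 05:48 UTC + 11h = 16:48 Fenis Territory standard time.
The standard-time date in Fenis Territory, 13 November 2019, lies within the daylight-saving period (22 March – 25 November), so Fenis Territory is on daylight time, UTC+12:00.
05:48 UTC + 12h = 17:48 Fenis Territory.

17:48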